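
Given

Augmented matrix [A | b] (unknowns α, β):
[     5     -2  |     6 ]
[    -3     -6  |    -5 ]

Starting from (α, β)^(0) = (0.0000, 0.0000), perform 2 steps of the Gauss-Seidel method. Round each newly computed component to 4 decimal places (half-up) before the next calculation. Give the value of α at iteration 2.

1.2933

Iteration 1:
  α = (6 - (-2)·0.0000) / (5) = 1.2000
  β = (-5 - (-3)·1.2000) / (-6) = 0.2333
Iteration 2:
  α = (6 - (-2)·0.2333) / (5) = 1.2933
  β = (-5 - (-3)·1.2933) / (-6) = 0.1867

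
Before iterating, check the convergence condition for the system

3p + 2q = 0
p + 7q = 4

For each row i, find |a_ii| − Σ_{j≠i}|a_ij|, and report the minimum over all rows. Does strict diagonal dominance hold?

1

row 1: |3| − (2) = 1
row 2: |7| − (1) = 6
minimum over rows = 1 → strictly diagonally dominant (convergence guaranteed)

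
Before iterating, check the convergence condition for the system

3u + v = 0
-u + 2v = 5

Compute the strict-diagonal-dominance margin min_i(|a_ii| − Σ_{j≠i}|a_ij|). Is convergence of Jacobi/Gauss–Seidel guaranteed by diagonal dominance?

row 1: |3| − (1) = 2
row 2: |2| − (1) = 1
minimum over rows = 1 → strictly diagonally dominant (convergence guaranteed)

1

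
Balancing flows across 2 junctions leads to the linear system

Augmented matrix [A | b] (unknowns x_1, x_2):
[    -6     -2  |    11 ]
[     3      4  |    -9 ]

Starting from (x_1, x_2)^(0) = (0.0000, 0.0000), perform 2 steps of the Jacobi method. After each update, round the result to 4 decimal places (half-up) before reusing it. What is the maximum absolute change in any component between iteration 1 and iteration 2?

Iteration 1:
  x_1 = (11 - (-2)·0.0000) / (-6) = -1.8333
  x_2 = (-9 - (3)·0.0000) / (4) = -2.2500
Iteration 2:
  x_1 = (11 - (-2)·-2.2500) / (-6) = -1.0833
  x_2 = (-9 - (3)·-1.8333) / (4) = -0.8750
Change: (0.7500, 1.3750) → max |·| = 1.3750

1.3750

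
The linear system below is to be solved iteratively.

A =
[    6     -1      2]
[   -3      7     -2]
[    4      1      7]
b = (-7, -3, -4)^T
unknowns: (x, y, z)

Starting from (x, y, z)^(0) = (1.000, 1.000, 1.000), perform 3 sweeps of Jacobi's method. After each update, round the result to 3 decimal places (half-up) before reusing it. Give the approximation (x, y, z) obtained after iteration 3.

Iteration 1:
  x = (-7 - (-1)·1.000 - (2)·1.000) / (6) = -1.333
  y = (-3 - (-3)·1.000 - (-2)·1.000) / (7) = 0.286
  z = (-4 - (4)·1.000 - (1)·1.000) / (7) = -1.286
Iteration 2:
  x = (-7 - (-1)·0.286 - (2)·-1.286) / (6) = -0.690
  y = (-3 - (-3)·-1.333 - (-2)·-1.286) / (7) = -1.367
  z = (-4 - (4)·-1.333 - (1)·0.286) / (7) = 0.149
Iteration 3:
  x = (-7 - (-1)·-1.367 - (2)·0.149) / (6) = -1.444
  y = (-3 - (-3)·-0.690 - (-2)·0.149) / (7) = -0.682
  z = (-4 - (4)·-0.690 - (1)·-1.367) / (7) = 0.018

(-1.444, -0.682, 0.018)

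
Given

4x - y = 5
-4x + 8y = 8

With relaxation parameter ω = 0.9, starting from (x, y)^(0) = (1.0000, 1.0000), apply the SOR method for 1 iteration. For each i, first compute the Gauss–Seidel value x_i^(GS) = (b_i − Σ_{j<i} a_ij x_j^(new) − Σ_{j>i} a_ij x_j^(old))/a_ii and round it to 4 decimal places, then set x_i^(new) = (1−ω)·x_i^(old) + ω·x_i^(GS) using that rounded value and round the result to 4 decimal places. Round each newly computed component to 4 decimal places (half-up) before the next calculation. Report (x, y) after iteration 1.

Iteration 1:
  x: GS value = (5 - (-1)·1.0000) / (4) = 1.5000;  x ← (1−ω)·1.0000 + ω·1.5000 = 1.4500
  y: GS value = (8 - (-4)·1.4500) / (8) = 1.7250;  y ← (1−ω)·1.0000 + ω·1.7250 = 1.6525

(1.4500, 1.6525)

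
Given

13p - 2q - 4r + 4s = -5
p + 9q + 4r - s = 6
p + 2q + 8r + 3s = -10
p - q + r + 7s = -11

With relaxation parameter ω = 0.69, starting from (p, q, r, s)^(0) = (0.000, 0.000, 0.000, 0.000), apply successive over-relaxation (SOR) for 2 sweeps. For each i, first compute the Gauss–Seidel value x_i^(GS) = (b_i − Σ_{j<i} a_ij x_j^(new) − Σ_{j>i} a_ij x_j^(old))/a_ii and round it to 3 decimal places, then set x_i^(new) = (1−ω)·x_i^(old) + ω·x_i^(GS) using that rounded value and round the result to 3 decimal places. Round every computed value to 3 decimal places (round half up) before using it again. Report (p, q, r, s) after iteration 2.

Iteration 1:
  p: GS value = (-5 - (-2)·0.000 - (-4)·0.000 - (4)·0.000) / (13) = -0.385;  p ← (1−ω)·0.000 + ω·-0.385 = -0.266
  q: GS value = (6 - (1)·-0.266 - (4)·0.000 - (-1)·0.000) / (9) = 0.696;  q ← (1−ω)·0.000 + ω·0.696 = 0.480
  r: GS value = (-10 - (1)·-0.266 - (2)·0.480 - (3)·0.000) / (8) = -1.337;  r ← (1−ω)·0.000 + ω·-1.337 = -0.923
  s: GS value = (-11 - (1)·-0.266 - (-1)·0.480 - (1)·-0.923) / (7) = -1.333;  s ← (1−ω)·0.000 + ω·-1.333 = -0.920
Iteration 2:
  p: GS value = (-5 - (-2)·0.480 - (-4)·-0.923 - (4)·-0.920) / (13) = -0.312;  p ← (1−ω)·-0.266 + ω·-0.312 = -0.298
  q: GS value = (6 - (1)·-0.298 - (4)·-0.923 - (-1)·-0.920) / (9) = 1.008;  q ← (1−ω)·0.480 + ω·1.008 = 0.844
  r: GS value = (-10 - (1)·-0.298 - (2)·0.844 - (3)·-0.920) / (8) = -1.079;  r ← (1−ω)·-0.923 + ω·-1.079 = -1.031
  s: GS value = (-11 - (1)·-0.298 - (-1)·0.844 - (1)·-1.031) / (7) = -1.261;  s ← (1−ω)·-0.920 + ω·-1.261 = -1.155

(-0.298, 0.844, -1.031, -1.155)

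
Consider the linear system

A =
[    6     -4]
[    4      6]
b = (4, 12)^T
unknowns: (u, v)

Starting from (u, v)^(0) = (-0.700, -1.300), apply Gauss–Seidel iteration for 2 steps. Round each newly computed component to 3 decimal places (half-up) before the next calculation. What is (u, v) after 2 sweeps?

Iteration 1:
  u = (4 - (-4)·-1.300) / (6) = -0.200
  v = (12 - (4)·-0.200) / (6) = 2.133
Iteration 2:
  u = (4 - (-4)·2.133) / (6) = 2.089
  v = (12 - (4)·2.089) / (6) = 0.607

(2.089, 0.607)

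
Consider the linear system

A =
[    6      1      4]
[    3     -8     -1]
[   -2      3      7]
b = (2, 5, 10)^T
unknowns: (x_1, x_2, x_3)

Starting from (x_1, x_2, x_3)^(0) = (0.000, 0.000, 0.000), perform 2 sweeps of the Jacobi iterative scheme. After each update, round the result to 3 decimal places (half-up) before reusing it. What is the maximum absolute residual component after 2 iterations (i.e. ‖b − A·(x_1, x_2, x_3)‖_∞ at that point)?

Iteration 1:
  x_1 = (2 - (1)·0.000 - (4)·0.000) / (6) = 0.333
  x_2 = (5 - (3)·0.000 - (-1)·0.000) / (-8) = -0.625
  x_3 = (10 - (-2)·0.000 - (3)·0.000) / (7) = 1.429
Iteration 2:
  x_1 = (2 - (1)·-0.625 - (4)·1.429) / (6) = -0.515
  x_2 = (5 - (3)·0.333 - (-1)·1.429) / (-8) = -0.679
  x_3 = (10 - (-2)·0.333 - (3)·-0.625) / (7) = 1.792
Residual b − A·x = (-1.399, 2.905, -1.537); ∞-norm = 2.905

2.905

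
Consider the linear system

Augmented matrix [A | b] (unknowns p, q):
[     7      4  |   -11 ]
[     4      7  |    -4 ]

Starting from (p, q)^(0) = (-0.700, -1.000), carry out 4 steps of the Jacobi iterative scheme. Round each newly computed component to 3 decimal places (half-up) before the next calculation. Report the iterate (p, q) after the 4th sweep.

Iteration 1:
  p = (-11 - (4)·-1.000) / (7) = -1.000
  q = (-4 - (4)·-0.700) / (7) = -0.171
Iteration 2:
  p = (-11 - (4)·-0.171) / (7) = -1.474
  q = (-4 - (4)·-1.000) / (7) = 0.000
Iteration 3:
  p = (-11 - (4)·0.000) / (7) = -1.571
  q = (-4 - (4)·-1.474) / (7) = 0.271
Iteration 4:
  p = (-11 - (4)·0.271) / (7) = -1.726
  q = (-4 - (4)·-1.571) / (7) = 0.326

(-1.726, 0.326)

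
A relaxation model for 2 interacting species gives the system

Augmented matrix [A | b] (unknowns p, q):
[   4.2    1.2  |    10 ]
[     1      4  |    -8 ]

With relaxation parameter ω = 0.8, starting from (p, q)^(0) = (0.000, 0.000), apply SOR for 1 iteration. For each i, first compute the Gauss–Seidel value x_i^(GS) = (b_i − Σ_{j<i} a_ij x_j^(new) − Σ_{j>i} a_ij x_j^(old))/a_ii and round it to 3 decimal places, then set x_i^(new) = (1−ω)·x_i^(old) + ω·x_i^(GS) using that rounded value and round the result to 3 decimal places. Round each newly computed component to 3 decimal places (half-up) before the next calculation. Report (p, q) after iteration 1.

(1.905, -1.981)

Iteration 1:
  p: GS value = (10 - (1.2)·0.000) / (4.2) = 2.381;  p ← (1−ω)·0.000 + ω·2.381 = 1.905
  q: GS value = (-8 - (1)·1.905) / (4) = -2.476;  q ← (1−ω)·0.000 + ω·-2.476 = -1.981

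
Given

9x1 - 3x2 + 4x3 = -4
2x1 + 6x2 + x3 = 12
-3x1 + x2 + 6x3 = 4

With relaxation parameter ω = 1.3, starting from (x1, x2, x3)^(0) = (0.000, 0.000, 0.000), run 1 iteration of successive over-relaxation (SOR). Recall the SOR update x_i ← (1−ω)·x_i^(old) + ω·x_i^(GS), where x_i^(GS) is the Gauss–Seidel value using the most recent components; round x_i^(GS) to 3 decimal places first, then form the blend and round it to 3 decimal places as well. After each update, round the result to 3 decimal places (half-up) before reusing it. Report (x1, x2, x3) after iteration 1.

Iteration 1:
  x1: GS value = (-4 - (-3)·0.000 - (4)·0.000) / (9) = -0.444;  x1 ← (1−ω)·0.000 + ω·-0.444 = -0.577
  x2: GS value = (12 - (2)·-0.577 - (1)·0.000) / (6) = 2.192;  x2 ← (1−ω)·0.000 + ω·2.192 = 2.850
  x3: GS value = (4 - (-3)·-0.577 - (1)·2.850) / (6) = -0.097;  x3 ← (1−ω)·0.000 + ω·-0.097 = -0.126

(-0.577, 2.850, -0.126)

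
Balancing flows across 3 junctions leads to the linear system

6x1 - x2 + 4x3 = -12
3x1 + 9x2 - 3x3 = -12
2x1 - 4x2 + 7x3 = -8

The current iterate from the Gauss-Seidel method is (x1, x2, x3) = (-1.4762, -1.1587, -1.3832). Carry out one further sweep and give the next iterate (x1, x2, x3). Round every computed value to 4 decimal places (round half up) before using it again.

One sweep:
  x1 = (-12 - (-1)·-1.1587 - (4)·-1.3832) / (6) = -1.2710
  x2 = (-12 - (3)·-1.2710 - (-3)·-1.3832) / (9) = -1.3707
  x3 = (-8 - (2)·-1.2710 - (-4)·-1.3707) / (7) = -1.5630

(-1.2710, -1.3707, -1.5630)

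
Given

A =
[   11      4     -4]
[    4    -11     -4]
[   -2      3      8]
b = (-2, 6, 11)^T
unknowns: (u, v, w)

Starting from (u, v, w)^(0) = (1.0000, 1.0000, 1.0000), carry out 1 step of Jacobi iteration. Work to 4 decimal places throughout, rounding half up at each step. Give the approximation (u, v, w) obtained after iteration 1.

(-0.1818, -0.5455, 1.2500)

Iteration 1:
  u = (-2 - (4)·1.0000 - (-4)·1.0000) / (11) = -0.1818
  v = (6 - (4)·1.0000 - (-4)·1.0000) / (-11) = -0.5455
  w = (11 - (-2)·1.0000 - (3)·1.0000) / (8) = 1.2500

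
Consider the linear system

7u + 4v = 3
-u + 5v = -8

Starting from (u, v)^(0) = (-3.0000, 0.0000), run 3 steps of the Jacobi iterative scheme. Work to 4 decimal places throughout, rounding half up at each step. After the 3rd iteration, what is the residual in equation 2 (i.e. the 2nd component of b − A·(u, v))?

-0.3916

Iteration 1:
  u = (3 - (4)·0.0000) / (7) = 0.4286
  v = (-8 - (-1)·-3.0000) / (5) = -2.2000
Iteration 2:
  u = (3 - (4)·-2.2000) / (7) = 1.6857
  v = (-8 - (-1)·0.4286) / (5) = -1.5143
Iteration 3:
  u = (3 - (4)·-1.5143) / (7) = 1.2939
  v = (-8 - (-1)·1.6857) / (5) = -1.2629
Residual b − A·x = (-1.0057, -0.3916)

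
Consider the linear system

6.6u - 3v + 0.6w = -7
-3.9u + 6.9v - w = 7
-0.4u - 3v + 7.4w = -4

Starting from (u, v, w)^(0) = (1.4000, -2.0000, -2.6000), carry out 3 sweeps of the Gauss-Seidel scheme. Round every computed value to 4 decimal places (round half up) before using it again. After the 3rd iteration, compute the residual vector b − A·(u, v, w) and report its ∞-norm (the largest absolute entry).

0.4854

Iteration 1:
  u = (-7 - (-3)·-2.0000 - (0.6)·-2.6000) / (6.6) = -1.7333
  v = (7 - (-3.9)·-1.7333 - (-1)·-2.6000) / (6.9) = -0.3420
  w = (-4 - (-0.4)·-1.7333 - (-3)·-0.3420) / (7.4) = -0.7729
Iteration 2:
  u = (-7 - (-3)·-0.3420 - (0.6)·-0.7729) / (6.6) = -1.1458
  v = (7 - (-3.9)·-1.1458 - (-1)·-0.7729) / (6.9) = 0.2549
  w = (-4 - (-0.4)·-1.1458 - (-3)·0.2549) / (7.4) = -0.4991
Iteration 3:
  u = (-7 - (-3)·0.2549 - (0.6)·-0.4991) / (6.6) = -0.8994
  v = (7 - (-3.9)·-0.8994 - (-1)·-0.4991) / (6.9) = 0.4338
  w = (-4 - (-0.4)·-0.8994 - (-3)·0.4338) / (7.4) = -0.4133
Residual b − A·x = (0.4854, 0.0858, 0.0001); ∞-norm = 0.4854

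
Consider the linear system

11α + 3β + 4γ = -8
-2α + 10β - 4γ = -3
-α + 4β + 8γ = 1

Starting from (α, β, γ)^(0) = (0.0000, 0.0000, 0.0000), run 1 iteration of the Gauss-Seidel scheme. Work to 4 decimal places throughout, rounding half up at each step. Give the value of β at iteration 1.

-0.4455

Iteration 1:
  α = (-8 - (3)·0.0000 - (4)·0.0000) / (11) = -0.7273
  β = (-3 - (-2)·-0.7273 - (-4)·0.0000) / (10) = -0.4455
  γ = (1 - (-1)·-0.7273 - (4)·-0.4455) / (8) = 0.2568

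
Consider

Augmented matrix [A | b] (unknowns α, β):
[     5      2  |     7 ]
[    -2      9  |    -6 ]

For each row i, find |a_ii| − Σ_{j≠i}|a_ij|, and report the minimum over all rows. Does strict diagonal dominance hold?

row 1: |5| − (2) = 3
row 2: |9| − (2) = 7
minimum over rows = 3 → strictly diagonally dominant (convergence guaranteed)

3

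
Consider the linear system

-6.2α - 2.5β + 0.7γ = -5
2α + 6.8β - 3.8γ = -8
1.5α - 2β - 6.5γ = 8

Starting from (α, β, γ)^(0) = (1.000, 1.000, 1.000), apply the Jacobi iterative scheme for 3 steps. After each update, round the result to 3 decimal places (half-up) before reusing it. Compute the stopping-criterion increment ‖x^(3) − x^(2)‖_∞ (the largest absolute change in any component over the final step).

Iteration 1:
  α = (-5 - (-2.5)·1.000 - (0.7)·1.000) / (-6.2) = 0.516
  β = (-8 - (2)·1.000 - (-3.8)·1.000) / (6.8) = -0.912
  γ = (8 - (1.5)·1.000 - (-2)·1.000) / (-6.5) = -1.308
Iteration 2:
  α = (-5 - (-2.5)·-0.912 - (0.7)·-1.308) / (-6.2) = 1.027
  β = (-8 - (2)·0.516 - (-3.8)·-1.308) / (6.8) = -2.059
  γ = (8 - (1.5)·0.516 - (-2)·-0.912) / (-6.5) = -0.831
Iteration 3:
  α = (-5 - (-2.5)·-2.059 - (0.7)·-0.831) / (-6.2) = 1.543
  β = (-8 - (2)·1.027 - (-3.8)·-0.831) / (6.8) = -1.943
  γ = (8 - (1.5)·1.027 - (-2)·-2.059) / (-6.5) = -0.360
Change: (0.516, 0.116, 0.471) → max |·| = 0.516

0.516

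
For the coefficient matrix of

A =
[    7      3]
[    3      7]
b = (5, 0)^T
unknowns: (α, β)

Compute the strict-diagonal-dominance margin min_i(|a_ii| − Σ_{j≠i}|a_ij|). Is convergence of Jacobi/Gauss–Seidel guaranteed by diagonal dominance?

4

row 1: |7| − (3) = 4
row 2: |7| − (3) = 4
minimum over rows = 4 → strictly diagonally dominant (convergence guaranteed)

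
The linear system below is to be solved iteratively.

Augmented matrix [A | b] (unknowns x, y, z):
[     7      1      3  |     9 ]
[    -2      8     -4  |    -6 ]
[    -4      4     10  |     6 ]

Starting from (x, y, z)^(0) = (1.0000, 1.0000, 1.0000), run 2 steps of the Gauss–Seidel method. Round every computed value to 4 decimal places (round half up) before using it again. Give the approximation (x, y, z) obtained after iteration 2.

Iteration 1:
  x = (9 - (1)·1.0000 - (3)·1.0000) / (7) = 0.7143
  y = (-6 - (-2)·0.7143 - (-4)·1.0000) / (8) = -0.0714
  z = (6 - (-4)·0.7143 - (4)·-0.0714) / (10) = 0.9143
Iteration 2:
  x = (9 - (1)·-0.0714 - (3)·0.9143) / (7) = 0.9041
  y = (-6 - (-2)·0.9041 - (-4)·0.9143) / (8) = -0.0668
  z = (6 - (-4)·0.9041 - (4)·-0.0668) / (10) = 0.9884

(0.9041, -0.0668, 0.9884)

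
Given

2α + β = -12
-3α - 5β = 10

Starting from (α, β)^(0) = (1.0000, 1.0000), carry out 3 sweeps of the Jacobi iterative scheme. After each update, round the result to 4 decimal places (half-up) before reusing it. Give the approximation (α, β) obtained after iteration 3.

Iteration 1:
  α = (-12 - (1)·1.0000) / (2) = -6.5000
  β = (10 - (-3)·1.0000) / (-5) = -2.6000
Iteration 2:
  α = (-12 - (1)·-2.6000) / (2) = -4.7000
  β = (10 - (-3)·-6.5000) / (-5) = 1.9000
Iteration 3:
  α = (-12 - (1)·1.9000) / (2) = -6.9500
  β = (10 - (-3)·-4.7000) / (-5) = 0.8200

(-6.9500, 0.8200)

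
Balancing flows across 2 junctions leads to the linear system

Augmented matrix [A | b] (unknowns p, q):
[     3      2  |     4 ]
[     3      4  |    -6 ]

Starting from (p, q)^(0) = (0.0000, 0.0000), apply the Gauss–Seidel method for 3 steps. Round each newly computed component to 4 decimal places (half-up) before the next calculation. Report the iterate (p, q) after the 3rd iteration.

(3.8333, -4.3750)

Iteration 1:
  p = (4 - (2)·0.0000) / (3) = 1.3333
  q = (-6 - (3)·1.3333) / (4) = -2.5000
Iteration 2:
  p = (4 - (2)·-2.5000) / (3) = 3.0000
  q = (-6 - (3)·3.0000) / (4) = -3.7500
Iteration 3:
  p = (4 - (2)·-3.7500) / (3) = 3.8333
  q = (-6 - (3)·3.8333) / (4) = -4.3750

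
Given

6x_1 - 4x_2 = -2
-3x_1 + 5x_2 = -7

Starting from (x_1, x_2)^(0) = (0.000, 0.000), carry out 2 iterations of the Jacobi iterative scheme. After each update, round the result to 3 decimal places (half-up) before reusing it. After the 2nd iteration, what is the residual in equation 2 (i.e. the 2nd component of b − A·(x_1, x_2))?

Iteration 1:
  x_1 = (-2 - (-4)·0.000) / (6) = -0.333
  x_2 = (-7 - (-3)·0.000) / (5) = -1.400
Iteration 2:
  x_1 = (-2 - (-4)·-1.400) / (6) = -1.267
  x_2 = (-7 - (-3)·-0.333) / (5) = -1.600
Residual b − A·x = (-0.798, -2.801)

-2.801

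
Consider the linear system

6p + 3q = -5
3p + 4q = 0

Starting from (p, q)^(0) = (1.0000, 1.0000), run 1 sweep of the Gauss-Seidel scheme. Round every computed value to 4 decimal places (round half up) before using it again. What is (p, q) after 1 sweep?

Iteration 1:
  p = (-5 - (3)·1.0000) / (6) = -1.3333
  q = (0 - (3)·-1.3333) / (4) = 1.0000

(-1.3333, 1.0000)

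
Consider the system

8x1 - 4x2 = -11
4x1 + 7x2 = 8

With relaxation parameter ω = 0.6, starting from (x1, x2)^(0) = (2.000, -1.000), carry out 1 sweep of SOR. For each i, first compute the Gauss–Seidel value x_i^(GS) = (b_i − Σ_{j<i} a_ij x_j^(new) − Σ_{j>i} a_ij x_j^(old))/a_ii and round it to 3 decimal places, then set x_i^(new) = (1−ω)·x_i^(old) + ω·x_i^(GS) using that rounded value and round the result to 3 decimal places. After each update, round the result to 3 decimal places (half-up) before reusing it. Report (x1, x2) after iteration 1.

(-0.325, 0.397)

Iteration 1:
  x1: GS value = (-11 - (-4)·-1.000) / (8) = -1.875;  x1 ← (1−ω)·2.000 + ω·-1.875 = -0.325
  x2: GS value = (8 - (4)·-0.325) / (7) = 1.329;  x2 ← (1−ω)·-1.000 + ω·1.329 = 0.397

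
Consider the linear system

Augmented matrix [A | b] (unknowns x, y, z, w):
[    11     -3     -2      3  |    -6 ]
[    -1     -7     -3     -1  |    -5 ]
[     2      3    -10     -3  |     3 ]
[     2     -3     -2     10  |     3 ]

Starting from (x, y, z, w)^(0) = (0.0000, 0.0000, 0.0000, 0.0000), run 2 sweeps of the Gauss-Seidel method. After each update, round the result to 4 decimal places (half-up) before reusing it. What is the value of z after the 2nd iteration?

Iteration 1:
  x = (-6 - (-3)·0.0000 - (-2)·0.0000 - (3)·0.0000) / (11) = -0.5455
  y = (-5 - (-1)·-0.5455 - (-3)·0.0000 - (-1)·0.0000) / (-7) = 0.7922
  z = (3 - (2)·-0.5455 - (3)·0.7922 - (-3)·0.0000) / (-10) = -0.1714
  w = (3 - (2)·-0.5455 - (-3)·0.7922 - (-2)·-0.1714) / (10) = 0.6125
Iteration 2:
  x = (-6 - (-3)·0.7922 - (-2)·-0.1714 - (3)·0.6125) / (11) = -0.5276
  y = (-5 - (-1)·-0.5276 - (-3)·-0.1714 - (-1)·0.6125) / (-7) = 0.7756
  z = (3 - (2)·-0.5276 - (3)·0.7756 - (-3)·0.6125) / (-10) = -0.3566
  w = (3 - (2)·-0.5276 - (-3)·0.7756 - (-2)·-0.3566) / (10) = 0.5669

-0.3566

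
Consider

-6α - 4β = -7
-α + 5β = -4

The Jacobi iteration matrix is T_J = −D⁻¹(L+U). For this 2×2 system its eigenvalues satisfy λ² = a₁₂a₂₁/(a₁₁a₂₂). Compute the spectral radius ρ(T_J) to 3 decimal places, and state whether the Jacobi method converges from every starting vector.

0.365

a₁₂a₂₁/(a₁₁a₂₂) = (-4)·(-1) / ((-6)·(5)) = -0.133333
ρ = √|-0.133333| = √0.133333 = 0.365
ρ < 1, so Jacobi converges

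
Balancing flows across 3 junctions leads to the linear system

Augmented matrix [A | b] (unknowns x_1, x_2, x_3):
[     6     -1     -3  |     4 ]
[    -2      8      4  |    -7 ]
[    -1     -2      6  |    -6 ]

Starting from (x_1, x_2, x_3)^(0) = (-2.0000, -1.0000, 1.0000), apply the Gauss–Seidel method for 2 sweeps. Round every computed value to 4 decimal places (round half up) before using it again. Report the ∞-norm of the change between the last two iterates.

1.1250

Iteration 1:
  x_1 = (4 - (-1)·-1.0000 - (-3)·1.0000) / (6) = 1.0000
  x_2 = (-7 - (-2)·1.0000 - (4)·1.0000) / (8) = -1.1250
  x_3 = (-6 - (-1)·1.0000 - (-2)·-1.1250) / (6) = -1.2083
Iteration 2:
  x_1 = (4 - (-1)·-1.1250 - (-3)·-1.2083) / (6) = -0.1250
  x_2 = (-7 - (-2)·-0.1250 - (4)·-1.2083) / (8) = -0.3021
  x_3 = (-6 - (-1)·-0.1250 - (-2)·-0.3021) / (6) = -1.1215
Change: (-1.1250, 0.8229, 0.0868) → max |·| = 1.1250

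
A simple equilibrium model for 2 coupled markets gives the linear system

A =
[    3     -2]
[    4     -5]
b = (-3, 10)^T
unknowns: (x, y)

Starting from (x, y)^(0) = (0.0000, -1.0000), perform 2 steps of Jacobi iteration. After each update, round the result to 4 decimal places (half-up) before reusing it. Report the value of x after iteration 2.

-2.3333

Iteration 1:
  x = (-3 - (-2)·-1.0000) / (3) = -1.6667
  y = (10 - (4)·0.0000) / (-5) = -2.0000
Iteration 2:
  x = (-3 - (-2)·-2.0000) / (3) = -2.3333
  y = (10 - (4)·-1.6667) / (-5) = -3.3334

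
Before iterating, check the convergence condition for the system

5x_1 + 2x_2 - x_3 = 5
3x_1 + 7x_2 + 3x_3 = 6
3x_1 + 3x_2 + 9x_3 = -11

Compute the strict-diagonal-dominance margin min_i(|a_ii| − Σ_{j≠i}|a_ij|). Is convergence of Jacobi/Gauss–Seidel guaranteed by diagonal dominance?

1

row 1: |5| − (2+1) = 2
row 2: |7| − (3+3) = 1
row 3: |9| − (3+3) = 3
minimum over rows = 1 → strictly diagonally dominant (convergence guaranteed)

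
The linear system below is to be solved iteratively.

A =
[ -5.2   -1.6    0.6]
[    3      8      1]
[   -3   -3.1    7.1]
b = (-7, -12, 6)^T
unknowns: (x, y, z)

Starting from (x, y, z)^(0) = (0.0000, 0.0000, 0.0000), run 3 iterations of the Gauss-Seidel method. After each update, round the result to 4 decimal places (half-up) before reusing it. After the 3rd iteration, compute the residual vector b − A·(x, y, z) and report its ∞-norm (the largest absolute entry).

Iteration 1:
  x = (-7 - (-1.6)·0.0000 - (0.6)·0.0000) / (-5.2) = 1.3462
  y = (-12 - (3)·1.3462 - (1)·0.0000) / (8) = -2.0048
  z = (6 - (-3)·1.3462 - (-3.1)·-2.0048) / (7.1) = 0.5386
Iteration 2:
  x = (-7 - (-1.6)·-2.0048 - (0.6)·0.5386) / (-5.2) = 2.0252
  y = (-12 - (3)·2.0252 - (1)·0.5386) / (8) = -2.3268
  z = (6 - (-3)·2.0252 - (-3.1)·-2.3268) / (7.1) = 0.6849
Iteration 3:
  x = (-7 - (-1.6)·-2.3268 - (0.6)·0.6849) / (-5.2) = 2.1411
  y = (-12 - (3)·2.1411 - (1)·0.6849) / (8) = -2.3885
  z = (6 - (-3)·2.1411 - (-3.1)·-2.3885) / (7.1) = 0.7069
Residual b − A·x = (-0.1120, -0.0222, 0.0000); ∞-norm = 0.1120

0.1120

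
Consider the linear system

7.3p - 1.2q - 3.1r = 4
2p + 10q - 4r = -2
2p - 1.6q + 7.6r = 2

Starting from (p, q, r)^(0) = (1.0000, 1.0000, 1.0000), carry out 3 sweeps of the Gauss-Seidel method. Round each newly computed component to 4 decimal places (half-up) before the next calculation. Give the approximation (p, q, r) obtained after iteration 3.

(0.5192, -0.2810, 0.0674)

Iteration 1:
  p = (4 - (-1.2)·1.0000 - (-3.1)·1.0000) / (7.3) = 1.1370
  q = (-2 - (2)·1.1370 - (-4)·1.0000) / (10) = -0.0274
  r = (2 - (2)·1.1370 - (-1.6)·-0.0274) / (7.6) = -0.0418
Iteration 2:
  p = (4 - (-1.2)·-0.0274 - (-3.1)·-0.0418) / (7.3) = 0.5257
  q = (-2 - (2)·0.5257 - (-4)·-0.0418) / (10) = -0.3219
  r = (2 - (2)·0.5257 - (-1.6)·-0.3219) / (7.6) = 0.0570
Iteration 3:
  p = (4 - (-1.2)·-0.3219 - (-3.1)·0.0570) / (7.3) = 0.5192
  q = (-2 - (2)·0.5192 - (-4)·0.0570) / (10) = -0.2810
  r = (2 - (2)·0.5192 - (-1.6)·-0.2810) / (7.6) = 0.0674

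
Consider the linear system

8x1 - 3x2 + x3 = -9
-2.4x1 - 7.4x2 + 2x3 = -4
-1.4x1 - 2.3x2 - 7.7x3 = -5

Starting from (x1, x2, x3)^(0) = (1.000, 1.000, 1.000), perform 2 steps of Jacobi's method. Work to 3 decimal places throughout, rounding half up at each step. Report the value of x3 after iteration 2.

0.663

Iteration 1:
  x1 = (-9 - (-3)·1.000 - (1)·1.000) / (8) = -0.875
  x2 = (-4 - (-2.4)·1.000 - (2)·1.000) / (-7.4) = 0.486
  x3 = (-5 - (-1.4)·1.000 - (-2.3)·1.000) / (-7.7) = 0.169
Iteration 2:
  x1 = (-9 - (-3)·0.486 - (1)·0.169) / (8) = -0.964
  x2 = (-4 - (-2.4)·-0.875 - (2)·0.169) / (-7.4) = 0.870
  x3 = (-5 - (-1.4)·-0.875 - (-2.3)·0.486) / (-7.7) = 0.663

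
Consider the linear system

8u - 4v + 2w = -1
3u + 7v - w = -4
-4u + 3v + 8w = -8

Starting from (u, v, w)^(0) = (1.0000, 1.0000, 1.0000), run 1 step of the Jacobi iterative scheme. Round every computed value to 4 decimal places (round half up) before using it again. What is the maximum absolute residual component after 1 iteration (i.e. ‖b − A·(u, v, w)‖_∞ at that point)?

Iteration 1:
  u = (-1 - (-4)·1.0000 - (2)·1.0000) / (8) = 0.1250
  v = (-4 - (3)·1.0000 - (-1)·1.0000) / (7) = -0.8571
  w = (-8 - (-4)·1.0000 - (3)·1.0000) / (8) = -0.8750
Residual b − A·x = (-3.6784, 0.7497, 2.0713); ∞-norm = 3.6784

3.6784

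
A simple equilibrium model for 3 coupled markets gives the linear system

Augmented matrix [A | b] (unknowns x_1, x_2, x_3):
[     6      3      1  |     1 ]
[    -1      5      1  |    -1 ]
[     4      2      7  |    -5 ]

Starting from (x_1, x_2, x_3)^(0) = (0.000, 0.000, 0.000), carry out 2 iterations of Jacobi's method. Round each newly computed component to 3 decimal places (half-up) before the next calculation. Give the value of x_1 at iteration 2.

0.386

Iteration 1:
  x_1 = (1 - (3)·0.000 - (1)·0.000) / (6) = 0.167
  x_2 = (-1 - (-1)·0.000 - (1)·0.000) / (5) = -0.200
  x_3 = (-5 - (4)·0.000 - (2)·0.000) / (7) = -0.714
Iteration 2:
  x_1 = (1 - (3)·-0.200 - (1)·-0.714) / (6) = 0.386
  x_2 = (-1 - (-1)·0.167 - (1)·-0.714) / (5) = -0.024
  x_3 = (-5 - (4)·0.167 - (2)·-0.200) / (7) = -0.753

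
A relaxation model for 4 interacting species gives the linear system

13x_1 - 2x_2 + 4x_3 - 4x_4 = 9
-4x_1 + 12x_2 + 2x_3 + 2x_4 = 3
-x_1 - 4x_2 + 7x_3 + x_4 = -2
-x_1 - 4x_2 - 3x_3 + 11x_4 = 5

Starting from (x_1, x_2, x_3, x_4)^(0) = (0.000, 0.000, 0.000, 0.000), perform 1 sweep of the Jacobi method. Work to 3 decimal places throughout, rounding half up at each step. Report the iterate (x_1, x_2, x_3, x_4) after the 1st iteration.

Iteration 1:
  x_1 = (9 - (-2)·0.000 - (4)·0.000 - (-4)·0.000) / (13) = 0.692
  x_2 = (3 - (-4)·0.000 - (2)·0.000 - (2)·0.000) / (12) = 0.250
  x_3 = (-2 - (-1)·0.000 - (-4)·0.000 - (1)·0.000) / (7) = -0.286
  x_4 = (5 - (-1)·0.000 - (-4)·0.000 - (-3)·0.000) / (11) = 0.455

(0.692, 0.250, -0.286, 0.455)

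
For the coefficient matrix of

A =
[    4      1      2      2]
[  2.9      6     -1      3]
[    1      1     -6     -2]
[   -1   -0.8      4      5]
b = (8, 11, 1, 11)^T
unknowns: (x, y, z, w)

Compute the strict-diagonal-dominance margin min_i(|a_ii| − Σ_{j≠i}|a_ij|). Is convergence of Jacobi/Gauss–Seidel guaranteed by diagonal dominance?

-1

row 1: |4| − (1+2+2) = -1
row 2: |6| − (2.9+1+3) = -0.9
row 3: |-6| − (1+1+2) = 2
row 4: |5| − (1+0.8+4) = -0.8
minimum over rows = -1 → not strictly diagonally dominant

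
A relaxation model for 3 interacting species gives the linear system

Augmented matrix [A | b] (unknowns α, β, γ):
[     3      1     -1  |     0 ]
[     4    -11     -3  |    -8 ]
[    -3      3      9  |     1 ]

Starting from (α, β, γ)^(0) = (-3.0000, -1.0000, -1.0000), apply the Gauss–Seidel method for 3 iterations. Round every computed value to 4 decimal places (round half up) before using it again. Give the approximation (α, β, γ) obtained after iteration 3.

Iteration 1:
  α = (0 - (1)·-1.0000 - (-1)·-1.0000) / (3) = 0.0000
  β = (-8 - (4)·0.0000 - (-3)·-1.0000) / (-11) = 1.0000
  γ = (1 - (-3)·0.0000 - (3)·1.0000) / (9) = -0.2222
Iteration 2:
  α = (0 - (1)·1.0000 - (-1)·-0.2222) / (3) = -0.4074
  β = (-8 - (4)·-0.4074 - (-3)·-0.2222) / (-11) = 0.6397
  γ = (1 - (-3)·-0.4074 - (3)·0.6397) / (9) = -0.2379
Iteration 3:
  α = (0 - (1)·0.6397 - (-1)·-0.2379) / (3) = -0.2925
  β = (-8 - (4)·-0.2925 - (-3)·-0.2379) / (-11) = 0.6858
  γ = (1 - (-3)·-0.2925 - (3)·0.6858) / (9) = -0.2150

(-0.2925, 0.6858, -0.2150)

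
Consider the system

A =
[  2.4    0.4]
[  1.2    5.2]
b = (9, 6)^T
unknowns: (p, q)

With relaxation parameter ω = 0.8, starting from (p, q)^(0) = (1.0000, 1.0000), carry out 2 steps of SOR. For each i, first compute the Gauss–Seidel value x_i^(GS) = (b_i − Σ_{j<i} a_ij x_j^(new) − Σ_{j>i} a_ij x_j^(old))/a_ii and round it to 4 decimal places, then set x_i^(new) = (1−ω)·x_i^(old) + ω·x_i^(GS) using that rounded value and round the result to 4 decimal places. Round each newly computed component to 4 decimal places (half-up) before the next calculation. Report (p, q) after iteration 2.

Iteration 1:
  p: GS value = (9 - (0.4)·1.0000) / (2.4) = 3.5833;  p ← (1−ω)·1.0000 + ω·3.5833 = 3.0666
  q: GS value = (6 - (1.2)·3.0666) / (5.2) = 0.4462;  q ← (1−ω)·1.0000 + ω·0.4462 = 0.5570
Iteration 2:
  p: GS value = (9 - (0.4)·0.5570) / (2.4) = 3.6572;  p ← (1−ω)·3.0666 + ω·3.6572 = 3.5391
  q: GS value = (6 - (1.2)·3.5391) / (5.2) = 0.3371;  q ← (1−ω)·0.5570 + ω·0.3371 = 0.3811

(3.5391, 0.3811)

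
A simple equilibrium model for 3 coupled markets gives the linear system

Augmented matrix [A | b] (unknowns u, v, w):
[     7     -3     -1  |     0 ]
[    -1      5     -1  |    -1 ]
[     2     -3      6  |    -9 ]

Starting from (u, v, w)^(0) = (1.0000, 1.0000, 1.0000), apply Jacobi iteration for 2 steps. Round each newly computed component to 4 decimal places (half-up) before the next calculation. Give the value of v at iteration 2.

-0.3524

Iteration 1:
  u = (0 - (-3)·1.0000 - (-1)·1.0000) / (7) = 0.5714
  v = (-1 - (-1)·1.0000 - (-1)·1.0000) / (5) = 0.2000
  w = (-9 - (2)·1.0000 - (-3)·1.0000) / (6) = -1.3333
Iteration 2:
  u = (0 - (-3)·0.2000 - (-1)·-1.3333) / (7) = -0.1048
  v = (-1 - (-1)·0.5714 - (-1)·-1.3333) / (5) = -0.3524
  w = (-9 - (2)·0.5714 - (-3)·0.2000) / (6) = -1.5905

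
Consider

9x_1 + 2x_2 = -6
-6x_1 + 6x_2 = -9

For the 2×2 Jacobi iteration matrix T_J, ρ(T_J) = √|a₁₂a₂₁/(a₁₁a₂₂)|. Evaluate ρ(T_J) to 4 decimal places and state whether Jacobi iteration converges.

0.4714

a₁₂a₂₁/(a₁₁a₂₂) = (2)·(-6) / ((9)·(6)) = -0.222222
ρ = √|-0.222222| = √0.222222 = 0.4714
ρ < 1, so Jacobi converges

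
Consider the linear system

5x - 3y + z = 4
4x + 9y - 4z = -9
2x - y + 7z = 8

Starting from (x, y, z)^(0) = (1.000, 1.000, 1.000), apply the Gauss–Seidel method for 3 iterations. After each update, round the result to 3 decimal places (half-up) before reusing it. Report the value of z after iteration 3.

1.010

Iteration 1:
  x = (4 - (-3)·1.000 - (1)·1.000) / (5) = 1.200
  y = (-9 - (4)·1.200 - (-4)·1.000) / (9) = -1.089
  z = (8 - (2)·1.200 - (-1)·-1.089) / (7) = 0.644
Iteration 2:
  x = (4 - (-3)·-1.089 - (1)·0.644) / (5) = 0.018
  y = (-9 - (4)·0.018 - (-4)·0.644) / (9) = -0.722
  z = (8 - (2)·0.018 - (-1)·-0.722) / (7) = 1.035
Iteration 3:
  x = (4 - (-3)·-0.722 - (1)·1.035) / (5) = 0.160
  y = (-9 - (4)·0.160 - (-4)·1.035) / (9) = -0.611
  z = (8 - (2)·0.160 - (-1)·-0.611) / (7) = 1.010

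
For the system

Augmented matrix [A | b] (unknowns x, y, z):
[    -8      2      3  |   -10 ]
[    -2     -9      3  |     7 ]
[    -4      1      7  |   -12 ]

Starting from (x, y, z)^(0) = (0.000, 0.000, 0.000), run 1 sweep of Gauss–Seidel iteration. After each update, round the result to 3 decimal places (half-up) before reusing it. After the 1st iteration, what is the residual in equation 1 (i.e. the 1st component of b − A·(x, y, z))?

Iteration 1:
  x = (-10 - (2)·0.000 - (3)·0.000) / (-8) = 1.250
  y = (7 - (-2)·1.250 - (3)·0.000) / (-9) = -1.056
  z = (-12 - (-4)·1.250 - (1)·-1.056) / (7) = -0.849
Residual b − A·x = (4.659, 2.543, -0.001)

4.659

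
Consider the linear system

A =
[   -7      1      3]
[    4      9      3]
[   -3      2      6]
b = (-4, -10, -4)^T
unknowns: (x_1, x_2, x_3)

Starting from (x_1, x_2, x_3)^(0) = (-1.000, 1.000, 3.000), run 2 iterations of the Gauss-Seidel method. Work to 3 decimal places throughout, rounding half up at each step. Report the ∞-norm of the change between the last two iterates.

1.286

Iteration 1:
  x_1 = (-4 - (1)·1.000 - (3)·3.000) / (-7) = 2.000
  x_2 = (-10 - (4)·2.000 - (3)·3.000) / (9) = -3.000
  x_3 = (-4 - (-3)·2.000 - (2)·-3.000) / (6) = 1.333
Iteration 2:
  x_1 = (-4 - (1)·-3.000 - (3)·1.333) / (-7) = 0.714
  x_2 = (-10 - (4)·0.714 - (3)·1.333) / (9) = -1.873
  x_3 = (-4 - (-3)·0.714 - (2)·-1.873) / (6) = 0.315
Change: (-1.286, 1.127, -1.018) → max |·| = 1.286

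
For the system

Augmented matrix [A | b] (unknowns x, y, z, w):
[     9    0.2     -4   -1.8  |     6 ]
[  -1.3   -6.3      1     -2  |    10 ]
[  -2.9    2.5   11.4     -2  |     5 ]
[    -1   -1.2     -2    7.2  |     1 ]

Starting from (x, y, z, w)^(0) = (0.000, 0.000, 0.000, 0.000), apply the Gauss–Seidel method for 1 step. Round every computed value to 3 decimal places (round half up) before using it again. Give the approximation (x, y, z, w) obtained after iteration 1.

(0.667, -1.725, 0.987, 0.218)

Iteration 1:
  x = (6 - (0.2)·0.000 - (-4)·0.000 - (-1.8)·0.000) / (9) = 0.667
  y = (10 - (-1.3)·0.667 - (1)·0.000 - (-2)·0.000) / (-6.3) = -1.725
  z = (5 - (-2.9)·0.667 - (2.5)·-1.725 - (-2)·0.000) / (11.4) = 0.987
  w = (1 - (-1)·0.667 - (-1.2)·-1.725 - (-2)·0.987) / (7.2) = 0.218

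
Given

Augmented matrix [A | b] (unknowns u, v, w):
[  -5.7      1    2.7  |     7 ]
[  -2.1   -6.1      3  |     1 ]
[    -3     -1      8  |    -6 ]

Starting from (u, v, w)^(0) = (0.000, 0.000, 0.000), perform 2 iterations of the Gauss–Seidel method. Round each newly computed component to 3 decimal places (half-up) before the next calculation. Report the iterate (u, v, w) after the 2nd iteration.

(-1.741, -0.144, -1.421)

Iteration 1:
  u = (7 - (1)·0.000 - (2.7)·0.000) / (-5.7) = -1.228
  v = (1 - (-2.1)·-1.228 - (3)·0.000) / (-6.1) = 0.259
  w = (-6 - (-3)·-1.228 - (-1)·0.259) / (8) = -1.178
Iteration 2:
  u = (7 - (1)·0.259 - (2.7)·-1.178) / (-5.7) = -1.741
  v = (1 - (-2.1)·-1.741 - (3)·-1.178) / (-6.1) = -0.144
  w = (-6 - (-3)·-1.741 - (-1)·-0.144) / (8) = -1.421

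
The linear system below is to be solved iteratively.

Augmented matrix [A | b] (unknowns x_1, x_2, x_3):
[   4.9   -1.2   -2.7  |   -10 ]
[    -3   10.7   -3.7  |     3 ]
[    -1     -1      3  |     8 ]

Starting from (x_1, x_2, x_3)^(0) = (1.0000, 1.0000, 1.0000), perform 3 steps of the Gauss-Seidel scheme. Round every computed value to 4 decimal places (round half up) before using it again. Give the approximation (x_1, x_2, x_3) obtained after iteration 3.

Iteration 1:
  x_1 = (-10 - (-1.2)·1.0000 - (-2.7)·1.0000) / (4.9) = -1.2449
  x_2 = (3 - (-3)·-1.2449 - (-3.7)·1.0000) / (10.7) = 0.2771
  x_3 = (8 - (-1)·-1.2449 - (-1)·0.2771) / (3) = 2.3441
Iteration 2:
  x_1 = (-10 - (-1.2)·0.2771 - (-2.7)·2.3441) / (4.9) = -0.6813
  x_2 = (3 - (-3)·-0.6813 - (-3.7)·2.3441) / (10.7) = 0.8999
  x_3 = (8 - (-1)·-0.6813 - (-1)·0.8999) / (3) = 2.7395
Iteration 3:
  x_1 = (-10 - (-1.2)·0.8999 - (-2.7)·2.7395) / (4.9) = -0.3109
  x_2 = (3 - (-3)·-0.3109 - (-3.7)·2.7395) / (10.7) = 1.1405
  x_3 = (8 - (-1)·-0.3109 - (-1)·1.1405) / (3) = 2.9432

(-0.3109, 1.1405, 2.9432)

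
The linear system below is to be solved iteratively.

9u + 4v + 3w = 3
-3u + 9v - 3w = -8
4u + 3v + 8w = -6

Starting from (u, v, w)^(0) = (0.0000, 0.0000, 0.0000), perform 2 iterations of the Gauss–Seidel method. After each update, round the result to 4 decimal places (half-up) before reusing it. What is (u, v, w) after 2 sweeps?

(0.8874, -0.8014, -0.8932)

Iteration 1:
  u = (3 - (4)·0.0000 - (3)·0.0000) / (9) = 0.3333
  v = (-8 - (-3)·0.3333 - (-3)·0.0000) / (9) = -0.7778
  w = (-6 - (4)·0.3333 - (3)·-0.7778) / (8) = -0.6250
Iteration 2:
  u = (3 - (4)·-0.7778 - (3)·-0.6250) / (9) = 0.8874
  v = (-8 - (-3)·0.8874 - (-3)·-0.6250) / (9) = -0.8014
  w = (-6 - (4)·0.8874 - (3)·-0.8014) / (8) = -0.8932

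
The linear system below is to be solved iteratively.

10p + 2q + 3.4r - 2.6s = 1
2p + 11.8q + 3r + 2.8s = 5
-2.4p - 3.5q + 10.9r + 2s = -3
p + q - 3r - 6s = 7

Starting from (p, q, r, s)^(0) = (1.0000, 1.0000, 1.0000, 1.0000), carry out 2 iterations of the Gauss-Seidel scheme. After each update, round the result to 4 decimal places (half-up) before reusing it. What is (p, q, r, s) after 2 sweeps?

(0.0346, 0.7725, 0.1543, -1.1093)

Iteration 1:
  p = (1 - (2)·1.0000 - (3.4)·1.0000 - (-2.6)·1.0000) / (10) = -0.1800
  q = (5 - (2)·-0.1800 - (3)·1.0000 - (2.8)·1.0000) / (11.8) = -0.0373
  r = (-3 - (-2.4)·-0.1800 - (-3.5)·-0.0373 - (2)·1.0000) / (10.9) = -0.5103
  s = (7 - (1)·-0.1800 - (1)·-0.0373 - (-3)·-0.5103) / (-6) = -0.9477
Iteration 2:
  p = (1 - (2)·-0.0373 - (3.4)·-0.5103 - (-2.6)·-0.9477) / (10) = 0.0346
  q = (5 - (2)·0.0346 - (3)·-0.5103 - (2.8)·-0.9477) / (11.8) = 0.7725
  r = (-3 - (-2.4)·0.0346 - (-3.5)·0.7725 - (2)·-0.9477) / (10.9) = 0.1543
  s = (7 - (1)·0.0346 - (1)·0.7725 - (-3)·0.1543) / (-6) = -1.1093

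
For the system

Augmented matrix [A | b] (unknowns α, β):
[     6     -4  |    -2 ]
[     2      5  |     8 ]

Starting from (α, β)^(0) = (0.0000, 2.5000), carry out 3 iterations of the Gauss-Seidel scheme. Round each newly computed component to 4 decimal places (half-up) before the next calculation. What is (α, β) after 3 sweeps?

Iteration 1:
  α = (-2 - (-4)·2.5000) / (6) = 1.3333
  β = (8 - (2)·1.3333) / (5) = 1.0667
Iteration 2:
  α = (-2 - (-4)·1.0667) / (6) = 0.3778
  β = (8 - (2)·0.3778) / (5) = 1.4489
Iteration 3:
  α = (-2 - (-4)·1.4489) / (6) = 0.6326
  β = (8 - (2)·0.6326) / (5) = 1.3470

(0.6326, 1.3470)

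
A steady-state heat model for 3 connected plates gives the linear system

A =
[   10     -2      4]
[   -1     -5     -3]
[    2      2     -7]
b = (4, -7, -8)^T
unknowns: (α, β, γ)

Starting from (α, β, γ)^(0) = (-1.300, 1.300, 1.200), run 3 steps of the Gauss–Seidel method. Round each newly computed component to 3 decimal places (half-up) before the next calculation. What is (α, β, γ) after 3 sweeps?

Iteration 1:
  α = (4 - (-2)·1.300 - (4)·1.200) / (10) = 0.180
  β = (-7 - (-1)·0.180 - (-3)·1.200) / (-5) = 0.644
  γ = (-8 - (2)·0.180 - (2)·0.644) / (-7) = 1.378
Iteration 2:
  α = (4 - (-2)·0.644 - (4)·1.378) / (10) = -0.022
  β = (-7 - (-1)·-0.022 - (-3)·1.378) / (-5) = 0.578
  γ = (-8 - (2)·-0.022 - (2)·0.578) / (-7) = 1.302
Iteration 3:
  α = (4 - (-2)·0.578 - (4)·1.302) / (10) = -0.005
  β = (-7 - (-1)·-0.005 - (-3)·1.302) / (-5) = 0.620
  γ = (-8 - (2)·-0.005 - (2)·0.620) / (-7) = 1.319

(-0.005, 0.620, 1.319)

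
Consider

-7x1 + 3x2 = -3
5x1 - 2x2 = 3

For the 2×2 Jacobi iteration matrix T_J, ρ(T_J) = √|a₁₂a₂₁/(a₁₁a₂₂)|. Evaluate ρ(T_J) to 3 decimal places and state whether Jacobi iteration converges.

1.035

a₁₂a₂₁/(a₁₁a₂₂) = (3)·(5) / ((-7)·(-2)) = 1.071429
ρ = √|1.071429| = √1.071429 = 1.035
ρ > 1, so Jacobi diverges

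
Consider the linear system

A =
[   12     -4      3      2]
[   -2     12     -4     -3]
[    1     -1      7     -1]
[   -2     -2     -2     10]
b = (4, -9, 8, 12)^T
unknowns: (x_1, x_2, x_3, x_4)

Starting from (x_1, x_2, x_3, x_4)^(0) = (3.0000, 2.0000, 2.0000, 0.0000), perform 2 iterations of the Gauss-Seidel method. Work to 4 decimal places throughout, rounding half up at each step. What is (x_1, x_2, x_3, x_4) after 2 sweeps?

Iteration 1:
  x_1 = (4 - (-4)·2.0000 - (3)·2.0000 - (2)·0.0000) / (12) = 0.5000
  x_2 = (-9 - (-2)·0.5000 - (-4)·2.0000 - (-3)·0.0000) / (12) = 0.0000
  x_3 = (8 - (1)·0.5000 - (-1)·0.0000 - (-1)·0.0000) / (7) = 1.0714
  x_4 = (12 - (-2)·0.5000 - (-2)·0.0000 - (-2)·1.0714) / (10) = 1.5143
Iteration 2:
  x_1 = (4 - (-4)·0.0000 - (3)·1.0714 - (2)·1.5143) / (12) = -0.1869
  x_2 = (-9 - (-2)·-0.1869 - (-4)·1.0714 - (-3)·1.5143) / (12) = -0.0454
  x_3 = (8 - (1)·-0.1869 - (-1)·-0.0454 - (-1)·1.5143) / (7) = 1.3794
  x_4 = (12 - (-2)·-0.1869 - (-2)·-0.0454 - (-2)·1.3794) / (10) = 1.4294

(-0.1869, -0.0454, 1.3794, 1.4294)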